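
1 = 1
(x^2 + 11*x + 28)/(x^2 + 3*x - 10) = (x^2 + 11*x + 28)/(x^2 + 3*x - 10)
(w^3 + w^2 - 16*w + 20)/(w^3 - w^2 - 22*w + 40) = (w - 2)/(w - 4)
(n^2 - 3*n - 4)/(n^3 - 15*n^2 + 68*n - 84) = (n^2 - 3*n - 4)/(n^3 - 15*n^2 + 68*n - 84)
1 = 1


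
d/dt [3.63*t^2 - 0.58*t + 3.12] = 7.26*t - 0.58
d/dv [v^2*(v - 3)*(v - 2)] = v*(4*v^2 - 15*v + 12)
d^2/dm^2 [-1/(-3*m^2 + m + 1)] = 2*(9*m^2 - 3*m - (6*m - 1)^2 - 3)/(-3*m^2 + m + 1)^3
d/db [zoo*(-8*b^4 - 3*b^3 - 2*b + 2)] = zoo*(b^3 + b^2 + 1)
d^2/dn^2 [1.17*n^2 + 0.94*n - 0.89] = 2.34000000000000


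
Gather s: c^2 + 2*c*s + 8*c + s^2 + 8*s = c^2 + 8*c + s^2 + s*(2*c + 8)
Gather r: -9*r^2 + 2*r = -9*r^2 + 2*r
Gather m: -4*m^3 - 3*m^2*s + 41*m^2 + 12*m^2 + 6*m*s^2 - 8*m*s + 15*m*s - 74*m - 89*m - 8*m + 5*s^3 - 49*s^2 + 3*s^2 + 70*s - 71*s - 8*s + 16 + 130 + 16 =-4*m^3 + m^2*(53 - 3*s) + m*(6*s^2 + 7*s - 171) + 5*s^3 - 46*s^2 - 9*s + 162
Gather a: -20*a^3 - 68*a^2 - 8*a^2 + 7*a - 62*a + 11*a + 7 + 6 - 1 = -20*a^3 - 76*a^2 - 44*a + 12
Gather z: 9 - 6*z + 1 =10 - 6*z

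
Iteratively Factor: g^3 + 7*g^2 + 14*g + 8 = (g + 4)*(g^2 + 3*g + 2) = (g + 1)*(g + 4)*(g + 2)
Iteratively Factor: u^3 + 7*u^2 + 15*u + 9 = (u + 3)*(u^2 + 4*u + 3) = (u + 3)^2*(u + 1)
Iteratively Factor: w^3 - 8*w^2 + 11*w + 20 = (w - 5)*(w^2 - 3*w - 4) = (w - 5)*(w - 4)*(w + 1)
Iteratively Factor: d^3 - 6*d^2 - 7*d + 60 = (d + 3)*(d^2 - 9*d + 20) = (d - 5)*(d + 3)*(d - 4)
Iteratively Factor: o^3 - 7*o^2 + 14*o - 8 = (o - 2)*(o^2 - 5*o + 4) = (o - 4)*(o - 2)*(o - 1)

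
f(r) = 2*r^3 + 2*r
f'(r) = 6*r^2 + 2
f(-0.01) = -0.02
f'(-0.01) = 2.00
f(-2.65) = -42.52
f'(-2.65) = 44.14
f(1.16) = 5.44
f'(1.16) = 10.07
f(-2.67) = -43.41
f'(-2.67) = 44.77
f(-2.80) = -49.50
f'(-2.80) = 49.04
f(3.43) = 87.57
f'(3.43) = 72.59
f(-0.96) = -3.69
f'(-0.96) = 7.53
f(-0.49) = -1.22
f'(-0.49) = 3.44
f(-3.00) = -60.00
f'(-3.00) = 56.00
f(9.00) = 1476.00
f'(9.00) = 488.00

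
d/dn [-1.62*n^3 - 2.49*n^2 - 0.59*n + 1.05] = -4.86*n^2 - 4.98*n - 0.59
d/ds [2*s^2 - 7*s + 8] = 4*s - 7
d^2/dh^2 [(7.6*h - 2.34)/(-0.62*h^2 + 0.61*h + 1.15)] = ((1.24*h - 0.61)*(2.48*h - 1.22)*(7.6*h - 2.34) + (28.272*h - 12.1736)*(-0.62*h^2 + 0.61*h + 1.15))/(-0.62*h^2 + 0.61*h + 1.15)^3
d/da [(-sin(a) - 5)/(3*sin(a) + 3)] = 4*cos(a)/(3*(sin(a) + 1)^2)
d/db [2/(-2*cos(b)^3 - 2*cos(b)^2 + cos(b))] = 2*(-6*cos(b)^2 - 4*cos(b) + 1)*sin(b)/((2*cos(b) + cos(2*b))^2*cos(b)^2)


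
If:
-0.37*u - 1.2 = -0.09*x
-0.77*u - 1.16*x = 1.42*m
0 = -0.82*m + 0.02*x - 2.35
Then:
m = -2.75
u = -2.09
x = 4.75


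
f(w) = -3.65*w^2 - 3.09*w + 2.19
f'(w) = -7.3*w - 3.09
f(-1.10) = 1.17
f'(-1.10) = 4.94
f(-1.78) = -3.87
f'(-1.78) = 9.90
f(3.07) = -41.70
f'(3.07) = -25.50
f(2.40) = -26.25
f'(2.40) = -20.61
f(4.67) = -91.84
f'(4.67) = -37.18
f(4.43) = -83.13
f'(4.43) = -35.43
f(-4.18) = -48.67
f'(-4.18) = 27.42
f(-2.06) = -6.93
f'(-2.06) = 11.95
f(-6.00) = -110.67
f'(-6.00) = 40.71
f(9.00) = -321.27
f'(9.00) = -68.79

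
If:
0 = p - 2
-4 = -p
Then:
No Solution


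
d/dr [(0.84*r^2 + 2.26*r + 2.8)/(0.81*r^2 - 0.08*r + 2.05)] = (-1.8978*r^2 - 1.092*r + 4.857)/(0.6561*r^4 - 0.1296*r^3 + 3.3274*r^2 - 0.328*r + 4.2025)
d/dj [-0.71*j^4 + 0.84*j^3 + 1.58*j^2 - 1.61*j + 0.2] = -2.84*j^3 + 2.52*j^2 + 3.16*j - 1.61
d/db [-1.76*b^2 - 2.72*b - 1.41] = -3.52*b - 2.72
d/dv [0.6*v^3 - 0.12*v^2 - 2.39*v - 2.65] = 1.8*v^2 - 0.24*v - 2.39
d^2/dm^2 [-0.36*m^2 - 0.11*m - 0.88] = -0.720000000000000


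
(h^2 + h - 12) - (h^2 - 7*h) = 8*h - 12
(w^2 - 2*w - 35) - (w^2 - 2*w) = -35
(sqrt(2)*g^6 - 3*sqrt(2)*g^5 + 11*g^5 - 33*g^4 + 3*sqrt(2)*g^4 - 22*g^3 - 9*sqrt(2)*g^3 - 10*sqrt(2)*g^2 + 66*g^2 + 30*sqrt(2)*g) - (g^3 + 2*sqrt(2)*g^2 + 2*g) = sqrt(2)*g^6 - 3*sqrt(2)*g^5 + 11*g^5 - 33*g^4 + 3*sqrt(2)*g^4 - 23*g^3 - 9*sqrt(2)*g^3 - 12*sqrt(2)*g^2 + 66*g^2 - 2*g + 30*sqrt(2)*g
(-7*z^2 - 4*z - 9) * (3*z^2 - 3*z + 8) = -21*z^4 + 9*z^3 - 71*z^2 - 5*z - 72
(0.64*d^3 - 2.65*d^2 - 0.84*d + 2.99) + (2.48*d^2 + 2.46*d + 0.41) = 0.64*d^3 - 0.17*d^2 + 1.62*d + 3.4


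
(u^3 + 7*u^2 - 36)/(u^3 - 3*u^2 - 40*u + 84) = (u + 3)/(u - 7)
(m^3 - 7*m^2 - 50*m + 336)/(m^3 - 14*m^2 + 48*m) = (m + 7)/m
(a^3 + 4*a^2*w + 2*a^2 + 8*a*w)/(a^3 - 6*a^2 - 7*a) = (a^2 + 4*a*w + 2*a + 8*w)/(a^2 - 6*a - 7)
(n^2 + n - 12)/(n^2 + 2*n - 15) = (n + 4)/(n + 5)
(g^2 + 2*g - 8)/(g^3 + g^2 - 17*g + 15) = (g^2 + 2*g - 8)/(g^3 + g^2 - 17*g + 15)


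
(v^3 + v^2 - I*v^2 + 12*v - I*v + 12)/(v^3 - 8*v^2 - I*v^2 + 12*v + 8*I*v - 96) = (v + 1)/(v - 8)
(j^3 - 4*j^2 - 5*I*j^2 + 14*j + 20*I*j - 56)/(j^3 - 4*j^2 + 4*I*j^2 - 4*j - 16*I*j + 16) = (j - 7*I)/(j + 2*I)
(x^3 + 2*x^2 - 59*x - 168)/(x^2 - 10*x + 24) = (x^3 + 2*x^2 - 59*x - 168)/(x^2 - 10*x + 24)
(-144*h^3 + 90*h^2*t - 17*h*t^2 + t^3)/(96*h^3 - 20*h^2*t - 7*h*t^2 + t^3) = (-6*h + t)/(4*h + t)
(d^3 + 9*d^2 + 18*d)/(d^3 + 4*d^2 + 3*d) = (d + 6)/(d + 1)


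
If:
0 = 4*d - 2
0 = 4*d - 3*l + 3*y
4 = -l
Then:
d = 1/2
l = -4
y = -14/3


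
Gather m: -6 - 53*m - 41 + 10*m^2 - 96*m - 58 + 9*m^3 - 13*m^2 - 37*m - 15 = 9*m^3 - 3*m^2 - 186*m - 120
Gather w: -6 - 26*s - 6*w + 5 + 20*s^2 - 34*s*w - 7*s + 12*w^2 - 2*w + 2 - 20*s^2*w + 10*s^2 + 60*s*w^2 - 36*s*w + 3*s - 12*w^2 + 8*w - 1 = 30*s^2 + 60*s*w^2 - 30*s + w*(-20*s^2 - 70*s)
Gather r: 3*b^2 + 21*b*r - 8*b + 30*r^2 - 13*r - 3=3*b^2 - 8*b + 30*r^2 + r*(21*b - 13) - 3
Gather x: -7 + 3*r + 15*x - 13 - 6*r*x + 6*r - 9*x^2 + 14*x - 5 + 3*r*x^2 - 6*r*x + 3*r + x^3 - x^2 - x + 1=12*r + x^3 + x^2*(3*r - 10) + x*(28 - 12*r) - 24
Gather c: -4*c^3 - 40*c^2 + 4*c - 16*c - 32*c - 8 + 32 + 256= -4*c^3 - 40*c^2 - 44*c + 280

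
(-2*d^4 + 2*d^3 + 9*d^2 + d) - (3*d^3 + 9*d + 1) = -2*d^4 - d^3 + 9*d^2 - 8*d - 1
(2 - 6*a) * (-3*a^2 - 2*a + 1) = 18*a^3 + 6*a^2 - 10*a + 2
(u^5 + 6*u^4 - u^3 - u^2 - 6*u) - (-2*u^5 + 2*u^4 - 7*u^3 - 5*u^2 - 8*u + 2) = 3*u^5 + 4*u^4 + 6*u^3 + 4*u^2 + 2*u - 2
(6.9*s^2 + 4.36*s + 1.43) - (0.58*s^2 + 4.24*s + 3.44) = 6.32*s^2 + 0.12*s - 2.01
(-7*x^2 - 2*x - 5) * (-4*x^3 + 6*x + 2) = 28*x^5 + 8*x^4 - 22*x^3 - 26*x^2 - 34*x - 10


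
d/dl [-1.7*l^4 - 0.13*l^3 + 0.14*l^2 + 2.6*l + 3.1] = -6.8*l^3 - 0.39*l^2 + 0.28*l + 2.6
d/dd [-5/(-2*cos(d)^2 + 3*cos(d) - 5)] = 5*(4*cos(d) - 3)*sin(d)/(-3*cos(d) + cos(2*d) + 6)^2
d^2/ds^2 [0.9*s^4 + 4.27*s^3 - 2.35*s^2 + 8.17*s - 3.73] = 10.8*s^2 + 25.62*s - 4.7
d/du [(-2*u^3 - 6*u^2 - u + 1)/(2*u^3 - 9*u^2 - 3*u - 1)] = (30*u^4 + 16*u^3 + 9*u^2 + 30*u + 4)/(4*u^6 - 36*u^5 + 69*u^4 + 50*u^3 + 27*u^2 + 6*u + 1)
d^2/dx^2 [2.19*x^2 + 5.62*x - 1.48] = 4.38000000000000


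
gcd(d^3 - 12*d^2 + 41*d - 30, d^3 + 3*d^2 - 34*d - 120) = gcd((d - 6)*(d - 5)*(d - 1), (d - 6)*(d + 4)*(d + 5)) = d - 6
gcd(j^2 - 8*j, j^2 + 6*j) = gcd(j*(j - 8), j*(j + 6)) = j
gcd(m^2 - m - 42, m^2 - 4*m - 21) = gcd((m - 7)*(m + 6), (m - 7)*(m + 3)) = m - 7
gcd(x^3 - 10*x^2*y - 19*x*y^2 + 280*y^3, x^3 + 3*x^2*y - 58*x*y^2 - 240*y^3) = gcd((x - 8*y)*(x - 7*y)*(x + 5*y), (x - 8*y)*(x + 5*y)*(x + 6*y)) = x^2 - 3*x*y - 40*y^2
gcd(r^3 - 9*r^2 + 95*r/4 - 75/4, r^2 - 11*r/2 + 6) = r - 3/2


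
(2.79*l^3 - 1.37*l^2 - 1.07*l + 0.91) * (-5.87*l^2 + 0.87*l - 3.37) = -16.3773*l^5 + 10.4692*l^4 - 4.3133*l^3 - 1.6557*l^2 + 4.3976*l - 3.0667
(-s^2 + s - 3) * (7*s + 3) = -7*s^3 + 4*s^2 - 18*s - 9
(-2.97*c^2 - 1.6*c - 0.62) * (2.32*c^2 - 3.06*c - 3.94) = -6.8904*c^4 + 5.3762*c^3 + 15.1594*c^2 + 8.2012*c + 2.4428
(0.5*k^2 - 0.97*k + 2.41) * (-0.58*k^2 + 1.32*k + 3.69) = -0.29*k^4 + 1.2226*k^3 - 0.8332*k^2 - 0.398099999999999*k + 8.8929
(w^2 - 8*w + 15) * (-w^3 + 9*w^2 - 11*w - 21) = -w^5 + 17*w^4 - 98*w^3 + 202*w^2 + 3*w - 315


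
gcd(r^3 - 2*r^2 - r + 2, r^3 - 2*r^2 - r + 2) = r^3 - 2*r^2 - r + 2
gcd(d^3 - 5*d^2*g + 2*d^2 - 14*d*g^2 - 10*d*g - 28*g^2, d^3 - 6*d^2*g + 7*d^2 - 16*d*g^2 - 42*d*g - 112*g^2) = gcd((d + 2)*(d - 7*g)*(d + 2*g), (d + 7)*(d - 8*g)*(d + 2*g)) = d + 2*g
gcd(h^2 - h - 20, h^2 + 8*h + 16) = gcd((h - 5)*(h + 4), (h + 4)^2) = h + 4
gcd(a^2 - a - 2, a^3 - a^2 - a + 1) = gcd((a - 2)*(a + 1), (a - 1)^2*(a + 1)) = a + 1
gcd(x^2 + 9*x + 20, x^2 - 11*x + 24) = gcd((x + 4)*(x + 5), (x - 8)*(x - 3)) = 1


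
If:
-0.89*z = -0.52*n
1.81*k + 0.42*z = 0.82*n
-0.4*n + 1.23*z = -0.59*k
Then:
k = 0.00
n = 0.00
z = 0.00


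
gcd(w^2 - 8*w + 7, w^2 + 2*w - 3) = w - 1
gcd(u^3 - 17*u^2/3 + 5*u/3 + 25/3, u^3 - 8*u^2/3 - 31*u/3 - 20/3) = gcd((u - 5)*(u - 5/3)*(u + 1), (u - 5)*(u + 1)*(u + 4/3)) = u^2 - 4*u - 5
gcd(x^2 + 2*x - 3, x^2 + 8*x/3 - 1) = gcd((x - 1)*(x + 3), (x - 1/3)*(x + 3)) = x + 3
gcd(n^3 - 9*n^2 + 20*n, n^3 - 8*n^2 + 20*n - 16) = n - 4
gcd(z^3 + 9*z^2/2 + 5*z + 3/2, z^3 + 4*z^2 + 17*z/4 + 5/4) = z^2 + 3*z/2 + 1/2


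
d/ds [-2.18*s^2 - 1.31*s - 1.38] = -4.36*s - 1.31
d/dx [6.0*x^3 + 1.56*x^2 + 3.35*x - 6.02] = 18.0*x^2 + 3.12*x + 3.35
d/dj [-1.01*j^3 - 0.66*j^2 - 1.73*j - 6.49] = -3.03*j^2 - 1.32*j - 1.73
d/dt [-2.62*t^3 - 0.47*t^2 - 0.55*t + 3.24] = -7.86*t^2 - 0.94*t - 0.55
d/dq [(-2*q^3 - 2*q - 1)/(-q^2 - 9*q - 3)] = (2*q^4 + 36*q^3 + 16*q^2 - 2*q - 3)/(q^4 + 18*q^3 + 87*q^2 + 54*q + 9)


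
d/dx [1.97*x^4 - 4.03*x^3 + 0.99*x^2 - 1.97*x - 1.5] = 7.88*x^3 - 12.09*x^2 + 1.98*x - 1.97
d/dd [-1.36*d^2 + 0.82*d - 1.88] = 0.82 - 2.72*d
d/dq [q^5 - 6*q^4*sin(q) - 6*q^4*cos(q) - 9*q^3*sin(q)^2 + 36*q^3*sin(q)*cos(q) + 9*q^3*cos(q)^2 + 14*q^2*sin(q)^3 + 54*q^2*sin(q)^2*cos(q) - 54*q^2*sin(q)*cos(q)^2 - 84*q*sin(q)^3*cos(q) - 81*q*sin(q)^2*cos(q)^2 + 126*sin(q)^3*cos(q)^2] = -6*sqrt(2)*q^4*cos(q + pi/4) + 5*q^4 - 18*q^3*sin(2*q) - 24*sqrt(2)*q^3*sin(q + pi/4) + 36*q^3*cos(2*q) - 27*q^2*sin(q)/2 + 54*q^2*sin(2*q) + 81*q^2*sin(3*q)/2 - 3*q^2*cos(q) + 27*q^2*cos(2*q) - 51*q^2*cos(3*q) - 6*q*sin(q) - 34*q*sin(3*q) - 81*q*sin(4*q)/2 + 27*q*cos(q) + 84*q*cos(2*q)^2 - 42*q*cos(2*q) - 27*q*cos(3*q) - 42*q - 21*sin(2*q) + 21*sin(4*q)/2 - 315*cos(q)*cos(2*q)^2/2 + 315*cos(q)*cos(2*q) - 63*cos(q) + 81*cos(2*q)^2/4 - 189*cos(3*q)/2 - 81/4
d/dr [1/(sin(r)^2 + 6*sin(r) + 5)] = -2*(sin(r) + 3)*cos(r)/(sin(r)^2 + 6*sin(r) + 5)^2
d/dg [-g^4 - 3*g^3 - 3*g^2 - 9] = g*(-4*g^2 - 9*g - 6)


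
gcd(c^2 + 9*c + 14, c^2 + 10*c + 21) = c + 7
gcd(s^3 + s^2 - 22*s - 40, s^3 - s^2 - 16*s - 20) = s^2 - 3*s - 10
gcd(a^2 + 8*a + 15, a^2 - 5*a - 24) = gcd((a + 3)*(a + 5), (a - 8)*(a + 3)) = a + 3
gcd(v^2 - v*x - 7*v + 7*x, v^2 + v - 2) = 1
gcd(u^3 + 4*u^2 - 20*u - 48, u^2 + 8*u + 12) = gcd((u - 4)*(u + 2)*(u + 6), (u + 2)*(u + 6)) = u^2 + 8*u + 12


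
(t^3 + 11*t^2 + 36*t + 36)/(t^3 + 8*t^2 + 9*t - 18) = (t + 2)/(t - 1)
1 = 1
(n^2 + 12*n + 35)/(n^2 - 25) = (n + 7)/(n - 5)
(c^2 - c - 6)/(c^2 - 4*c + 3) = (c + 2)/(c - 1)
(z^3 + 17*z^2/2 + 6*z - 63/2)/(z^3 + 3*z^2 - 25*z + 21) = (2*z^2 + 3*z - 9)/(2*(z^2 - 4*z + 3))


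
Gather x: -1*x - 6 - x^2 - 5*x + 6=-x^2 - 6*x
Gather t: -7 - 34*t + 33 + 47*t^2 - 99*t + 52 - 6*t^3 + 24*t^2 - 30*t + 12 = -6*t^3 + 71*t^2 - 163*t + 90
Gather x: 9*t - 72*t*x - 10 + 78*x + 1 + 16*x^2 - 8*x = 9*t + 16*x^2 + x*(70 - 72*t) - 9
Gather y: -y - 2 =-y - 2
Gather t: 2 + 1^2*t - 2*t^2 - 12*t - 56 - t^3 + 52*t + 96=-t^3 - 2*t^2 + 41*t + 42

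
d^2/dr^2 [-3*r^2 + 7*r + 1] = -6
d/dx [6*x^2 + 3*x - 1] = 12*x + 3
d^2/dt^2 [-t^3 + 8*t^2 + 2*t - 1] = 16 - 6*t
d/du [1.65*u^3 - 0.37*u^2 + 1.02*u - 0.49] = 4.95*u^2 - 0.74*u + 1.02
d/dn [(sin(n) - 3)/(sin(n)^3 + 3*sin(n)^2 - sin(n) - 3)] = 2*(8*sin(n)/cos(n)^3 + tan(n) - 3/cos(n))/(sin(n) + 3)^2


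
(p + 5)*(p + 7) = p^2 + 12*p + 35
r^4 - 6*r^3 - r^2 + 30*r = r*(r - 5)*(r - 3)*(r + 2)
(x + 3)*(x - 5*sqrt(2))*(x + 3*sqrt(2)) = x^3 - 2*sqrt(2)*x^2 + 3*x^2 - 30*x - 6*sqrt(2)*x - 90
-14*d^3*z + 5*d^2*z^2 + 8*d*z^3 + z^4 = z*(-d + z)*(2*d + z)*(7*d + z)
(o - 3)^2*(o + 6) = o^3 - 27*o + 54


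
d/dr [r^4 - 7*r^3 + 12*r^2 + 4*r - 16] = 4*r^3 - 21*r^2 + 24*r + 4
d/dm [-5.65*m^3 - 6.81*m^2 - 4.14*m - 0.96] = -16.95*m^2 - 13.62*m - 4.14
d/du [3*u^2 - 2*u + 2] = 6*u - 2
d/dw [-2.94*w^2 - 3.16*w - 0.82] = -5.88*w - 3.16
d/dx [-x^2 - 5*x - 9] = -2*x - 5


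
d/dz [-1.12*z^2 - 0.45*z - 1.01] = -2.24*z - 0.45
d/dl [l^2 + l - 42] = 2*l + 1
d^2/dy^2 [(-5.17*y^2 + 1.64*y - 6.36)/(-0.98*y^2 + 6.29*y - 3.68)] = (-7.105427357601e-15*y^4 + 60.587716*y^3 - 75.2216640000001*y^2 - 199.738896*y + 521.487544)/(0.941192*y^6 - 18.122748*y^5 + 126.92127*y^4 - 384.963725*y^3 + 476.60232*y^2 - 255.545088*y + 49.836032)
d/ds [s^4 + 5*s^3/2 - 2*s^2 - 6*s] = 4*s^3 + 15*s^2/2 - 4*s - 6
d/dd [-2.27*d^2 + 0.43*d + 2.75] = 0.43 - 4.54*d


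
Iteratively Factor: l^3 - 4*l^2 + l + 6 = (l + 1)*(l^2 - 5*l + 6) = (l - 3)*(l + 1)*(l - 2)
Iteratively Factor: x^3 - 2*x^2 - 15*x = (x)*(x^2 - 2*x - 15) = x*(x + 3)*(x - 5)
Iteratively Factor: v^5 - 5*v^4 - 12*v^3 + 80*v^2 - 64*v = (v - 1)*(v^4 - 4*v^3 - 16*v^2 + 64*v) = v*(v - 1)*(v^3 - 4*v^2 - 16*v + 64) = v*(v - 4)*(v - 1)*(v^2 - 16) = v*(v - 4)*(v - 1)*(v + 4)*(v - 4)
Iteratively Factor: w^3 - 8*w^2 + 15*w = (w - 5)*(w^2 - 3*w) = (w - 5)*(w - 3)*(w)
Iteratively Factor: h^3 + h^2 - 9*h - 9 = (h + 1)*(h^2 - 9) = (h + 1)*(h + 3)*(h - 3)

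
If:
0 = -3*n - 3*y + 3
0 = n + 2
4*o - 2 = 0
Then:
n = -2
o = 1/2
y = 3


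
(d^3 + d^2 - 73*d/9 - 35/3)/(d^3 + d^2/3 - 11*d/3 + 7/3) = (d^2 - 4*d/3 - 5)/(d^2 - 2*d + 1)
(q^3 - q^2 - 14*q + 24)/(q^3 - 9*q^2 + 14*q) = (q^2 + q - 12)/(q*(q - 7))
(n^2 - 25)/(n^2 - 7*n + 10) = (n + 5)/(n - 2)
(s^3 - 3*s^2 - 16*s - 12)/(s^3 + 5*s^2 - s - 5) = (s^2 - 4*s - 12)/(s^2 + 4*s - 5)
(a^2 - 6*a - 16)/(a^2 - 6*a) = (a^2 - 6*a - 16)/(a*(a - 6))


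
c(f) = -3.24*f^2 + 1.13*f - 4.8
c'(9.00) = -57.19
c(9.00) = -257.07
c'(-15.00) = 98.33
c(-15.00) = -750.75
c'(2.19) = -13.06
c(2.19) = -17.86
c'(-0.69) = 5.60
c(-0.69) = -7.12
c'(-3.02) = 20.70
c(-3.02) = -37.76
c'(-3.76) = 25.49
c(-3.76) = -54.85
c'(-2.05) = 14.41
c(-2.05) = -20.73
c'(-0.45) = 4.05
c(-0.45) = -5.96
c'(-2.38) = 16.55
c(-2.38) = -25.84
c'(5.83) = -36.65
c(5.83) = -108.34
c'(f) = 1.13 - 6.48*f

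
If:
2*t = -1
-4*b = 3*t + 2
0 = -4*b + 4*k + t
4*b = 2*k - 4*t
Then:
No Solution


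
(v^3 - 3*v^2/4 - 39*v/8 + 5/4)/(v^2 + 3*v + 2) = (8*v^2 - 22*v + 5)/(8*(v + 1))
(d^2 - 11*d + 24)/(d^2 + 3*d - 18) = (d - 8)/(d + 6)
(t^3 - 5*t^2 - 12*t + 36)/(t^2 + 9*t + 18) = (t^2 - 8*t + 12)/(t + 6)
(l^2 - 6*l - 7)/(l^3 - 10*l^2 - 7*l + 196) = (l + 1)/(l^2 - 3*l - 28)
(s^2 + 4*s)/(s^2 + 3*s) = (s + 4)/(s + 3)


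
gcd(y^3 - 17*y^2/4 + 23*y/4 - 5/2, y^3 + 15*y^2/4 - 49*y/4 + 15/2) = y^2 - 9*y/4 + 5/4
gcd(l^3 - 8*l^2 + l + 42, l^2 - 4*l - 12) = l + 2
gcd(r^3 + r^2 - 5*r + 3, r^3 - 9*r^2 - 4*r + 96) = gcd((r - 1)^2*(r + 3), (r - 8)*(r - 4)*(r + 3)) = r + 3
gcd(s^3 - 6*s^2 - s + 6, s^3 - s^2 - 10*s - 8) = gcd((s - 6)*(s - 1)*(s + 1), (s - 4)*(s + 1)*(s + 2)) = s + 1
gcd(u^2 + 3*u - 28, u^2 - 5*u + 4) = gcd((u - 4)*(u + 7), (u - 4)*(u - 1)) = u - 4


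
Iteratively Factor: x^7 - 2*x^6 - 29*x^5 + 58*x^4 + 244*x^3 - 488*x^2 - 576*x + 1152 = (x - 3)*(x^6 + x^5 - 26*x^4 - 20*x^3 + 184*x^2 + 64*x - 384) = (x - 3)*(x + 2)*(x^5 - x^4 - 24*x^3 + 28*x^2 + 128*x - 192) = (x - 3)*(x - 2)*(x + 2)*(x^4 + x^3 - 22*x^2 - 16*x + 96) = (x - 3)*(x - 2)^2*(x + 2)*(x^3 + 3*x^2 - 16*x - 48) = (x - 4)*(x - 3)*(x - 2)^2*(x + 2)*(x^2 + 7*x + 12) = (x - 4)*(x - 3)*(x - 2)^2*(x + 2)*(x + 3)*(x + 4)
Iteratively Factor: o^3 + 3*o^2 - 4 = (o + 2)*(o^2 + o - 2) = (o + 2)^2*(o - 1)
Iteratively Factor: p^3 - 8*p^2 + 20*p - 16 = (p - 4)*(p^2 - 4*p + 4) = (p - 4)*(p - 2)*(p - 2)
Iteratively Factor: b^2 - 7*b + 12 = (b - 4)*(b - 3)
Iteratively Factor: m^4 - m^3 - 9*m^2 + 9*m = (m)*(m^3 - m^2 - 9*m + 9) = m*(m - 3)*(m^2 + 2*m - 3) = m*(m - 3)*(m + 3)*(m - 1)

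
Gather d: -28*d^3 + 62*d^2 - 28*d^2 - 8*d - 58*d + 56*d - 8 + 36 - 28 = -28*d^3 + 34*d^2 - 10*d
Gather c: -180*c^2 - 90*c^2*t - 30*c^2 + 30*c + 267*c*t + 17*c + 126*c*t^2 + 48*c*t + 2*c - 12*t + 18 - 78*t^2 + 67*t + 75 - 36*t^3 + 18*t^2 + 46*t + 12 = c^2*(-90*t - 210) + c*(126*t^2 + 315*t + 49) - 36*t^3 - 60*t^2 + 101*t + 105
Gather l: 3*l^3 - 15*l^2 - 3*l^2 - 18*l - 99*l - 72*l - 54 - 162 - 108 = 3*l^3 - 18*l^2 - 189*l - 324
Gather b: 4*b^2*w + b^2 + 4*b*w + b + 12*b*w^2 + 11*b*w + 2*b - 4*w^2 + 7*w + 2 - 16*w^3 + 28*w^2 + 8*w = b^2*(4*w + 1) + b*(12*w^2 + 15*w + 3) - 16*w^3 + 24*w^2 + 15*w + 2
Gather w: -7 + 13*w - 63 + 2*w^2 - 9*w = 2*w^2 + 4*w - 70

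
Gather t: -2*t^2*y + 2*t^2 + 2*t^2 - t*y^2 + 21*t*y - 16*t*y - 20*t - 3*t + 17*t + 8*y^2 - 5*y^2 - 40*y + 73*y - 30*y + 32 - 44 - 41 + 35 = t^2*(4 - 2*y) + t*(-y^2 + 5*y - 6) + 3*y^2 + 3*y - 18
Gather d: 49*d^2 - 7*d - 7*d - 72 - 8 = 49*d^2 - 14*d - 80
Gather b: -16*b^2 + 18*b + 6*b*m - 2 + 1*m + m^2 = -16*b^2 + b*(6*m + 18) + m^2 + m - 2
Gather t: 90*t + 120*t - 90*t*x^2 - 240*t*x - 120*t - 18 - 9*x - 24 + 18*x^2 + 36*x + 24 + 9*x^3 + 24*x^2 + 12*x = t*(-90*x^2 - 240*x + 90) + 9*x^3 + 42*x^2 + 39*x - 18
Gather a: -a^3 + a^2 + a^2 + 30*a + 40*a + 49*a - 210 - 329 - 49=-a^3 + 2*a^2 + 119*a - 588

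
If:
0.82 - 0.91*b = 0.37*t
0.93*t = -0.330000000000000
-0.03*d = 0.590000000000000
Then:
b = 1.05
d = -19.67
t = -0.35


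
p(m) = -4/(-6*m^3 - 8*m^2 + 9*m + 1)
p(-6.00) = 0.00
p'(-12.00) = 0.00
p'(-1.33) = -0.05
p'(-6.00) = 0.00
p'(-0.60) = 1.35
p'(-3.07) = -0.09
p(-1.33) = 0.36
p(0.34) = -1.38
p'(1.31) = -0.82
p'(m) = -4*(18*m^2 + 16*m - 9)/(-6*m^3 - 8*m^2 + 9*m + 1)^2 = 4*(-18*m^2 - 16*m + 9)/(6*m^3 + 8*m^2 - 9*m - 1)^2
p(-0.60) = 0.67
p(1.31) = 0.28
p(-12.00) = 0.00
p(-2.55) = -0.16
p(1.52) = 0.16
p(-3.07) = -0.06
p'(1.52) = -0.37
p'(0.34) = 0.70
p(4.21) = 0.01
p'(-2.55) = -0.41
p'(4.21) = -0.00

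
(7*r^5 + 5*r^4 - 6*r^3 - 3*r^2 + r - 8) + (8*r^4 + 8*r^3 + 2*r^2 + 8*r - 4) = 7*r^5 + 13*r^4 + 2*r^3 - r^2 + 9*r - 12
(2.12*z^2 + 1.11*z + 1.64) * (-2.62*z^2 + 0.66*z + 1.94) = -5.5544*z^4 - 1.509*z^3 + 0.5486*z^2 + 3.2358*z + 3.1816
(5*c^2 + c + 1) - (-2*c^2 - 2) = 7*c^2 + c + 3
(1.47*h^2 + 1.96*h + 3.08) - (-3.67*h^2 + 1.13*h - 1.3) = 5.14*h^2 + 0.83*h + 4.38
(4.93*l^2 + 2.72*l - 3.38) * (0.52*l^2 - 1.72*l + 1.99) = 2.5636*l^4 - 7.0652*l^3 + 3.3747*l^2 + 11.2264*l - 6.7262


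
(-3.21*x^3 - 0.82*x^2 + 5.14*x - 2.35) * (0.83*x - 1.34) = -2.6643*x^4 + 3.6208*x^3 + 5.365*x^2 - 8.8381*x + 3.149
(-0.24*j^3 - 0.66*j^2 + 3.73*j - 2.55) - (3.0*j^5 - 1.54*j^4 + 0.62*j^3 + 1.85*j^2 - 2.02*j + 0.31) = -3.0*j^5 + 1.54*j^4 - 0.86*j^3 - 2.51*j^2 + 5.75*j - 2.86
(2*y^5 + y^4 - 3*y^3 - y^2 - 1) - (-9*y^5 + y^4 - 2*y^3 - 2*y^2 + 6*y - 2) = 11*y^5 - y^3 + y^2 - 6*y + 1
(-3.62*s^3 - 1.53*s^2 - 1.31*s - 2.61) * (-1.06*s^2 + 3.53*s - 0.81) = 3.8372*s^5 - 11.1568*s^4 - 1.0801*s^3 - 0.6184*s^2 - 8.1522*s + 2.1141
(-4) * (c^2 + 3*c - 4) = -4*c^2 - 12*c + 16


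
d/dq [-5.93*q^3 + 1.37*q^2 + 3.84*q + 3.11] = -17.79*q^2 + 2.74*q + 3.84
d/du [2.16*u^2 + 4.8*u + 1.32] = 4.32*u + 4.8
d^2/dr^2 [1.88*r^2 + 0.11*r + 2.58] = 3.76000000000000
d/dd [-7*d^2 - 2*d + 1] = -14*d - 2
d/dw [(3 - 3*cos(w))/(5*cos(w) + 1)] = 18*sin(w)/(5*cos(w) + 1)^2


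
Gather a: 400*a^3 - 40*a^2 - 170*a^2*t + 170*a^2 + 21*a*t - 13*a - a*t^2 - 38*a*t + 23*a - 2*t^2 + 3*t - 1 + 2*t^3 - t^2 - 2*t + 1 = 400*a^3 + a^2*(130 - 170*t) + a*(-t^2 - 17*t + 10) + 2*t^3 - 3*t^2 + t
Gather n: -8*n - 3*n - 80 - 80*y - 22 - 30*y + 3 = -11*n - 110*y - 99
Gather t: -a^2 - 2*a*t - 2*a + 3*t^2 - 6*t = -a^2 - 2*a + 3*t^2 + t*(-2*a - 6)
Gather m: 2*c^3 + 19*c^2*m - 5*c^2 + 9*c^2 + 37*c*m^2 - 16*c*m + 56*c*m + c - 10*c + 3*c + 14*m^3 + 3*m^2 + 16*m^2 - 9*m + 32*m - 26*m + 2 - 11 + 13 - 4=2*c^3 + 4*c^2 - 6*c + 14*m^3 + m^2*(37*c + 19) + m*(19*c^2 + 40*c - 3)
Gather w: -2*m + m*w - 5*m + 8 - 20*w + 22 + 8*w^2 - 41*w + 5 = -7*m + 8*w^2 + w*(m - 61) + 35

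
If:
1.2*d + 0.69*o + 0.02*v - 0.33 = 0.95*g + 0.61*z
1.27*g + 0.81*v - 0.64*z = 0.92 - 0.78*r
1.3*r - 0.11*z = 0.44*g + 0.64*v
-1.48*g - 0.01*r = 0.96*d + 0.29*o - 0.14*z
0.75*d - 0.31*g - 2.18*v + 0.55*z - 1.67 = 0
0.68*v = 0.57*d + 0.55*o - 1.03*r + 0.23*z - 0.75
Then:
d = -1.35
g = 0.61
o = -1.33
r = -1.64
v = -2.76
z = -5.73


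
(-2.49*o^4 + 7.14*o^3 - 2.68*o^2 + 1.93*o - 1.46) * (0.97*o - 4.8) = -2.4153*o^5 + 18.8778*o^4 - 36.8716*o^3 + 14.7361*o^2 - 10.6802*o + 7.008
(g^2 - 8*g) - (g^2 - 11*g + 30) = 3*g - 30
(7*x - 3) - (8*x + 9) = -x - 12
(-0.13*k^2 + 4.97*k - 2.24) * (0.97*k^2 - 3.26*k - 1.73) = -0.1261*k^4 + 5.2447*k^3 - 18.1501*k^2 - 1.2957*k + 3.8752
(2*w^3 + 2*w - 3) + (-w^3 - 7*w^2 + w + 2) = w^3 - 7*w^2 + 3*w - 1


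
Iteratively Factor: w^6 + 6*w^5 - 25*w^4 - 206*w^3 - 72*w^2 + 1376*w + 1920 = (w + 4)*(w^5 + 2*w^4 - 33*w^3 - 74*w^2 + 224*w + 480) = (w - 5)*(w + 4)*(w^4 + 7*w^3 + 2*w^2 - 64*w - 96) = (w - 5)*(w + 4)^2*(w^3 + 3*w^2 - 10*w - 24) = (w - 5)*(w - 3)*(w + 4)^2*(w^2 + 6*w + 8) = (w - 5)*(w - 3)*(w + 4)^3*(w + 2)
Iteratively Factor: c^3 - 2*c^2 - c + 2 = (c - 1)*(c^2 - c - 2) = (c - 1)*(c + 1)*(c - 2)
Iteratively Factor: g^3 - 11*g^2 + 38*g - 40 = (g - 2)*(g^2 - 9*g + 20) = (g - 5)*(g - 2)*(g - 4)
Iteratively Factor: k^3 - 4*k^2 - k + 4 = (k - 1)*(k^2 - 3*k - 4) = (k - 1)*(k + 1)*(k - 4)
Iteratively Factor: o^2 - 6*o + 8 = (o - 2)*(o - 4)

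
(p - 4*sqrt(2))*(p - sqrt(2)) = p^2 - 5*sqrt(2)*p + 8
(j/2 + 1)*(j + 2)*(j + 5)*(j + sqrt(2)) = j^4/2 + sqrt(2)*j^3/2 + 9*j^3/2 + 9*sqrt(2)*j^2/2 + 12*j^2 + 10*j + 12*sqrt(2)*j + 10*sqrt(2)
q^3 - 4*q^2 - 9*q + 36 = (q - 4)*(q - 3)*(q + 3)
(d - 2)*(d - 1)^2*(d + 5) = d^4 + d^3 - 15*d^2 + 23*d - 10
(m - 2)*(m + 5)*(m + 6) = m^3 + 9*m^2 + 8*m - 60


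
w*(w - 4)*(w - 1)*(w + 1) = w^4 - 4*w^3 - w^2 + 4*w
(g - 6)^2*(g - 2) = g^3 - 14*g^2 + 60*g - 72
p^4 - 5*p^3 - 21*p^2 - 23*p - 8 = (p - 8)*(p + 1)^3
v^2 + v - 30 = (v - 5)*(v + 6)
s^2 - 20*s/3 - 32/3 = (s - 8)*(s + 4/3)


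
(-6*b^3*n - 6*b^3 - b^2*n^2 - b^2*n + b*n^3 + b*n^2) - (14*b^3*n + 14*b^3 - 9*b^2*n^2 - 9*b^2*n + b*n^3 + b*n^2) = -20*b^3*n - 20*b^3 + 8*b^2*n^2 + 8*b^2*n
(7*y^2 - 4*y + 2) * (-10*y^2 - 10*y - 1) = -70*y^4 - 30*y^3 + 13*y^2 - 16*y - 2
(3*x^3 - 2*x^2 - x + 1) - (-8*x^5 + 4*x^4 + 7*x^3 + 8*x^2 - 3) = 8*x^5 - 4*x^4 - 4*x^3 - 10*x^2 - x + 4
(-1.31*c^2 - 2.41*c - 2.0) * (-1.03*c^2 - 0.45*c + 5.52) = 1.3493*c^4 + 3.0718*c^3 - 4.0867*c^2 - 12.4032*c - 11.04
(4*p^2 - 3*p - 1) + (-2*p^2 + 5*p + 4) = 2*p^2 + 2*p + 3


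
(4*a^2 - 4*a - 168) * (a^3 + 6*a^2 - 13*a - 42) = 4*a^5 + 20*a^4 - 244*a^3 - 1124*a^2 + 2352*a + 7056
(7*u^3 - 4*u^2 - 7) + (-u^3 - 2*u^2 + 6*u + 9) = 6*u^3 - 6*u^2 + 6*u + 2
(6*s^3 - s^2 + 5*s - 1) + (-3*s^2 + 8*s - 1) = 6*s^3 - 4*s^2 + 13*s - 2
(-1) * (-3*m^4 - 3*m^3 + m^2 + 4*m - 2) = 3*m^4 + 3*m^3 - m^2 - 4*m + 2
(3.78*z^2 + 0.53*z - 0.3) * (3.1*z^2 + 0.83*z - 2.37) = 11.718*z^4 + 4.7804*z^3 - 9.4487*z^2 - 1.5051*z + 0.711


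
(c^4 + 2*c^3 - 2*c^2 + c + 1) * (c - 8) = c^5 - 6*c^4 - 18*c^3 + 17*c^2 - 7*c - 8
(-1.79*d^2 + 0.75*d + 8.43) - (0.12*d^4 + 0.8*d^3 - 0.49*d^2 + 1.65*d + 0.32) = -0.12*d^4 - 0.8*d^3 - 1.3*d^2 - 0.9*d + 8.11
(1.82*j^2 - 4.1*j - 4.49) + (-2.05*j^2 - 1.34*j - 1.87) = -0.23*j^2 - 5.44*j - 6.36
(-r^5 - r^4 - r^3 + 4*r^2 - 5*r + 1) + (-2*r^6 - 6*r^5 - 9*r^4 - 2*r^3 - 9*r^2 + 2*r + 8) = -2*r^6 - 7*r^5 - 10*r^4 - 3*r^3 - 5*r^2 - 3*r + 9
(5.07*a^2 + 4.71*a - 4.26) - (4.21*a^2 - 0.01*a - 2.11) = 0.86*a^2 + 4.72*a - 2.15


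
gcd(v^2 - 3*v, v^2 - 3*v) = v^2 - 3*v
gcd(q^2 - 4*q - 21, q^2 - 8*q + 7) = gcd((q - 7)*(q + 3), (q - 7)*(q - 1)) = q - 7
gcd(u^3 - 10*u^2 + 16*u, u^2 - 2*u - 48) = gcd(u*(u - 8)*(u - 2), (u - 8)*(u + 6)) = u - 8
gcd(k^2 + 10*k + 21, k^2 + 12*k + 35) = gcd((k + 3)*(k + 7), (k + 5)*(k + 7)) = k + 7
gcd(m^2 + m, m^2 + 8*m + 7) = m + 1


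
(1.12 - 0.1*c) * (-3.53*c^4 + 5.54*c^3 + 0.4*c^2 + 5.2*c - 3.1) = 0.353*c^5 - 4.5076*c^4 + 6.1648*c^3 - 0.072*c^2 + 6.134*c - 3.472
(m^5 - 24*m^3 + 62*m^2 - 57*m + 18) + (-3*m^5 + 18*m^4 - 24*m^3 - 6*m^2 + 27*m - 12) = -2*m^5 + 18*m^4 - 48*m^3 + 56*m^2 - 30*m + 6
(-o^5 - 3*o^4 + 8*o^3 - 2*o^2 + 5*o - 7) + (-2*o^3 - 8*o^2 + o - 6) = -o^5 - 3*o^4 + 6*o^3 - 10*o^2 + 6*o - 13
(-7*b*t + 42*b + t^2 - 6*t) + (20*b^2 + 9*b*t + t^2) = 20*b^2 + 2*b*t + 42*b + 2*t^2 - 6*t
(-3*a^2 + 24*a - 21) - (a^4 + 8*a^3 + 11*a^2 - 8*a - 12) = -a^4 - 8*a^3 - 14*a^2 + 32*a - 9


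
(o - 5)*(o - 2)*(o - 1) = o^3 - 8*o^2 + 17*o - 10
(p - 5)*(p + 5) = p^2 - 25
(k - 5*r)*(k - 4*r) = k^2 - 9*k*r + 20*r^2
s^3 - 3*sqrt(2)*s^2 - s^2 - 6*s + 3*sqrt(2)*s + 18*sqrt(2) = (s - 3)*(s + 2)*(s - 3*sqrt(2))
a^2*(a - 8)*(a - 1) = a^4 - 9*a^3 + 8*a^2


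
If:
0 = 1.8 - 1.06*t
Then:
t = 1.70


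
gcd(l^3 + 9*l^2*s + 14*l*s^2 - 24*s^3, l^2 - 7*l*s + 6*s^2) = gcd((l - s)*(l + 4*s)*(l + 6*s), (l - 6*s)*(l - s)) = -l + s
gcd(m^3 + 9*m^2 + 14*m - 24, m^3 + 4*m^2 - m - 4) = m^2 + 3*m - 4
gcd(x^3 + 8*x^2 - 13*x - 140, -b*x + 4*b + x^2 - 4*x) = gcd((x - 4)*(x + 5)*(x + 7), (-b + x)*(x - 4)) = x - 4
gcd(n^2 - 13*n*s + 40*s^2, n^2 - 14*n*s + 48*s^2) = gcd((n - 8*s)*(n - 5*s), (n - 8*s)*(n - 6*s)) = -n + 8*s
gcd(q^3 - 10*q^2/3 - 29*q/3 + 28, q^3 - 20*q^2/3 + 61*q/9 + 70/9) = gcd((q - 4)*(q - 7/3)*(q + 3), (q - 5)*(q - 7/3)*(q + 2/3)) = q - 7/3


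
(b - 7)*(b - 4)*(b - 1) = b^3 - 12*b^2 + 39*b - 28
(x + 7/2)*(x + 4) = x^2 + 15*x/2 + 14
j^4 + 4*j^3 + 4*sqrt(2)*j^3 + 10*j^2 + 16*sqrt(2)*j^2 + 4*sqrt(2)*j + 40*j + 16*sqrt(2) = (j + 4)*(j + sqrt(2))^2*(j + 2*sqrt(2))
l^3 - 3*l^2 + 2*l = l*(l - 2)*(l - 1)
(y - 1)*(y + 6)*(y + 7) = y^3 + 12*y^2 + 29*y - 42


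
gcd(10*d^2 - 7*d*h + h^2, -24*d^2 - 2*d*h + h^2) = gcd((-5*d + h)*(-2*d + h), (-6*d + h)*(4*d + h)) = 1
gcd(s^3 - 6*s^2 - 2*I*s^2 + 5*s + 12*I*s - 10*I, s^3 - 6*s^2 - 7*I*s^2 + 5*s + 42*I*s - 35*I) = s^2 - 6*s + 5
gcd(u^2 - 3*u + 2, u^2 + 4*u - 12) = u - 2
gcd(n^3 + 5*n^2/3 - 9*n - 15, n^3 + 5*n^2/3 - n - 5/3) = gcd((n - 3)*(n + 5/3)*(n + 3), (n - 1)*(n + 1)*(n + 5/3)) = n + 5/3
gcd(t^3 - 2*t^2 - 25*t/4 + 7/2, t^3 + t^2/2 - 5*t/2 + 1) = t^2 + 3*t/2 - 1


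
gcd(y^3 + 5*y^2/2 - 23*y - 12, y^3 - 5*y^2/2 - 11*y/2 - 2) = y^2 - 7*y/2 - 2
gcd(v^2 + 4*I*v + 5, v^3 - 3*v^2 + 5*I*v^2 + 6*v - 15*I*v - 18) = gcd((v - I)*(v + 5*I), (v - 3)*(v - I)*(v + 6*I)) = v - I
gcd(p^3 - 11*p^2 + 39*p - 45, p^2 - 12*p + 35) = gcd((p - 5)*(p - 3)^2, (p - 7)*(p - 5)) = p - 5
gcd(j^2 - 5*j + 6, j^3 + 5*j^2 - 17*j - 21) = j - 3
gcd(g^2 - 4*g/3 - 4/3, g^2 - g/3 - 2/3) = g + 2/3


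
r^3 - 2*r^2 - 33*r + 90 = (r - 5)*(r - 3)*(r + 6)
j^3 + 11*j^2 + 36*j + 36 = (j + 2)*(j + 3)*(j + 6)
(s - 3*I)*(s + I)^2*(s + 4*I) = s^4 + 3*I*s^3 + 9*s^2 + 23*I*s - 12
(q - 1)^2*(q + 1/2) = q^3 - 3*q^2/2 + 1/2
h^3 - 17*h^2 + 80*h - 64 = (h - 8)^2*(h - 1)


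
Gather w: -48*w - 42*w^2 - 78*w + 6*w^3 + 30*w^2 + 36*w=6*w^3 - 12*w^2 - 90*w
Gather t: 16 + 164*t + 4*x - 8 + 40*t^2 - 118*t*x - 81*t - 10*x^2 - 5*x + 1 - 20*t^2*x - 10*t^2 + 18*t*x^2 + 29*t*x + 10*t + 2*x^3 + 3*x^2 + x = t^2*(30 - 20*x) + t*(18*x^2 - 89*x + 93) + 2*x^3 - 7*x^2 + 9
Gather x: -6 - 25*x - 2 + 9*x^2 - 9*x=9*x^2 - 34*x - 8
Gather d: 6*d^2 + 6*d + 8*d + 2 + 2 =6*d^2 + 14*d + 4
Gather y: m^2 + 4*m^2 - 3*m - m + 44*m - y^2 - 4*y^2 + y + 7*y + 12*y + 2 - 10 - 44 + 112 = 5*m^2 + 40*m - 5*y^2 + 20*y + 60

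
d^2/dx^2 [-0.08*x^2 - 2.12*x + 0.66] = -0.160000000000000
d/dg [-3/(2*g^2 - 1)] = 12*g/(2*g^2 - 1)^2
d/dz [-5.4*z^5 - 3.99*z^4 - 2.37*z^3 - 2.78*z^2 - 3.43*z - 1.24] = -27.0*z^4 - 15.96*z^3 - 7.11*z^2 - 5.56*z - 3.43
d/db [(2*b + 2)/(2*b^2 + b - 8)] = 2*(2*b^2 + b - (b + 1)*(4*b + 1) - 8)/(2*b^2 + b - 8)^2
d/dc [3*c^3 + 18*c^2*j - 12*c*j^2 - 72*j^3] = 9*c^2 + 36*c*j - 12*j^2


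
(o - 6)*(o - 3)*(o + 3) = o^3 - 6*o^2 - 9*o + 54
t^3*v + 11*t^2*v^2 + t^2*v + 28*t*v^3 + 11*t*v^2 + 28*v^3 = (t + 4*v)*(t + 7*v)*(t*v + v)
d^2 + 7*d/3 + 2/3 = (d + 1/3)*(d + 2)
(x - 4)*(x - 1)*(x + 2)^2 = x^4 - x^3 - 12*x^2 - 4*x + 16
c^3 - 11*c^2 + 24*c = c*(c - 8)*(c - 3)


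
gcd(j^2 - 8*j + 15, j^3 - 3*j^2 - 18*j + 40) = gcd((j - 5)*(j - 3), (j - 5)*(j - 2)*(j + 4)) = j - 5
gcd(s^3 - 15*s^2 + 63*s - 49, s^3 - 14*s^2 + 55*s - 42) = s^2 - 8*s + 7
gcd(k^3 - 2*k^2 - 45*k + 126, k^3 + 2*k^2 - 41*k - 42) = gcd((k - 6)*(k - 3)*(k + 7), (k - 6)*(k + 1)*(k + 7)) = k^2 + k - 42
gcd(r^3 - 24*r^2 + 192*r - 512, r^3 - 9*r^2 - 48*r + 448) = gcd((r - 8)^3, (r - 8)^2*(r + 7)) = r^2 - 16*r + 64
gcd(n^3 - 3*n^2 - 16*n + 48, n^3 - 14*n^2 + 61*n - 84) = n^2 - 7*n + 12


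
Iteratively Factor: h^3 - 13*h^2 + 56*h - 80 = (h - 5)*(h^2 - 8*h + 16) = (h - 5)*(h - 4)*(h - 4)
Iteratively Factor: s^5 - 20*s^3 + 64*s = (s - 4)*(s^4 + 4*s^3 - 4*s^2 - 16*s) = (s - 4)*(s + 4)*(s^3 - 4*s) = (s - 4)*(s - 2)*(s + 4)*(s^2 + 2*s) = (s - 4)*(s - 2)*(s + 2)*(s + 4)*(s)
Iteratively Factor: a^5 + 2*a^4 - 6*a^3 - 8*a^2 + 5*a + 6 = (a + 3)*(a^4 - a^3 - 3*a^2 + a + 2) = (a + 1)*(a + 3)*(a^3 - 2*a^2 - a + 2) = (a - 2)*(a + 1)*(a + 3)*(a^2 - 1) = (a - 2)*(a + 1)^2*(a + 3)*(a - 1)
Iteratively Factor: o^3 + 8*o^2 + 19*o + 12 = (o + 4)*(o^2 + 4*o + 3) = (o + 3)*(o + 4)*(o + 1)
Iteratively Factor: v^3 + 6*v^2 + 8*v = (v)*(v^2 + 6*v + 8) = v*(v + 2)*(v + 4)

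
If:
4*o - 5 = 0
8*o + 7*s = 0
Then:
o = 5/4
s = -10/7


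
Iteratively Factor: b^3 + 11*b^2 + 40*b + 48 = (b + 3)*(b^2 + 8*b + 16) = (b + 3)*(b + 4)*(b + 4)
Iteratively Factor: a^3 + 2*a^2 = (a + 2)*(a^2) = a*(a + 2)*(a)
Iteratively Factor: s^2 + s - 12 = (s + 4)*(s - 3)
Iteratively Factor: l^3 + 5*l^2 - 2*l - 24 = (l - 2)*(l^2 + 7*l + 12) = (l - 2)*(l + 4)*(l + 3)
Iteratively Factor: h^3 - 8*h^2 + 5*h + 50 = (h + 2)*(h^2 - 10*h + 25) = (h - 5)*(h + 2)*(h - 5)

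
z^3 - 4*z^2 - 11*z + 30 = (z - 5)*(z - 2)*(z + 3)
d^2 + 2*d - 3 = (d - 1)*(d + 3)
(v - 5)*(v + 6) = v^2 + v - 30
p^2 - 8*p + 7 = (p - 7)*(p - 1)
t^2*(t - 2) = t^3 - 2*t^2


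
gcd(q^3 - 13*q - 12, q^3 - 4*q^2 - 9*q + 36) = q^2 - q - 12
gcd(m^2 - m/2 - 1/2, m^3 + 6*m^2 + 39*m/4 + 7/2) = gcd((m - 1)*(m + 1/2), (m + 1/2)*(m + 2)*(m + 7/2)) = m + 1/2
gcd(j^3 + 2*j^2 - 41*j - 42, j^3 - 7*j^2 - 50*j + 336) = j^2 + j - 42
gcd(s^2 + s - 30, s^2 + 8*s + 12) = s + 6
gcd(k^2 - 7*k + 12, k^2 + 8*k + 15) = 1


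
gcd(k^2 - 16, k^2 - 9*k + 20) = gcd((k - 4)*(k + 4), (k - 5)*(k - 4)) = k - 4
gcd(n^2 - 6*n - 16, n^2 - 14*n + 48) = n - 8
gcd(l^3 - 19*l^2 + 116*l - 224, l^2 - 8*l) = l - 8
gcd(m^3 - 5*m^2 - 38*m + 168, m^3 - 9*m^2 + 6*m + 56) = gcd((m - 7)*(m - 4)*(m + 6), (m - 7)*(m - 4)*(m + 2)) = m^2 - 11*m + 28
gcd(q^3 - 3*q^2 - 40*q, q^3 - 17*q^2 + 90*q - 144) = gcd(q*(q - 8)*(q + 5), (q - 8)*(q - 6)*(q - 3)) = q - 8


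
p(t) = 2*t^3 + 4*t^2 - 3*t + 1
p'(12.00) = 957.00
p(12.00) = 3997.00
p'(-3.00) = 27.00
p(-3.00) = -8.00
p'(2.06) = 38.94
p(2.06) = 29.28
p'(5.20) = 200.84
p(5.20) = 374.78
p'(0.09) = -2.23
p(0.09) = 0.76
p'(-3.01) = 27.28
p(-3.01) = -8.27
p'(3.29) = 88.26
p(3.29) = 105.65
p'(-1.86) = 2.88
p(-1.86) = 7.55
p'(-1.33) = -3.03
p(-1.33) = 7.36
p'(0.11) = -2.05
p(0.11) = 0.72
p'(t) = 6*t^2 + 8*t - 3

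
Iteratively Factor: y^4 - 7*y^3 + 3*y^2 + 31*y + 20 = (y - 4)*(y^3 - 3*y^2 - 9*y - 5) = (y - 5)*(y - 4)*(y^2 + 2*y + 1) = (y - 5)*(y - 4)*(y + 1)*(y + 1)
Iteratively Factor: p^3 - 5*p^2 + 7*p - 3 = (p - 3)*(p^2 - 2*p + 1) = (p - 3)*(p - 1)*(p - 1)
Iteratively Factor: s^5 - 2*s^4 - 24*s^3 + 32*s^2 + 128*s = (s)*(s^4 - 2*s^3 - 24*s^2 + 32*s + 128) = s*(s - 4)*(s^3 + 2*s^2 - 16*s - 32) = s*(s - 4)*(s + 4)*(s^2 - 2*s - 8) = s*(s - 4)^2*(s + 4)*(s + 2)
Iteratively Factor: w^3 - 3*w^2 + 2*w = (w - 1)*(w^2 - 2*w) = (w - 2)*(w - 1)*(w)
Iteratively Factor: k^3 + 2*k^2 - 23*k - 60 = (k - 5)*(k^2 + 7*k + 12) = (k - 5)*(k + 3)*(k + 4)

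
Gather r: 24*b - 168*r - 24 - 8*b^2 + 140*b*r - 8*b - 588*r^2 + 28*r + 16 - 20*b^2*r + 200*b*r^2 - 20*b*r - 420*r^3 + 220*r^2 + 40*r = -8*b^2 + 16*b - 420*r^3 + r^2*(200*b - 368) + r*(-20*b^2 + 120*b - 100) - 8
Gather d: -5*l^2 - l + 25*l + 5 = -5*l^2 + 24*l + 5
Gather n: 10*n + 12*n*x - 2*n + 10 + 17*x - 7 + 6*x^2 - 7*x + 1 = n*(12*x + 8) + 6*x^2 + 10*x + 4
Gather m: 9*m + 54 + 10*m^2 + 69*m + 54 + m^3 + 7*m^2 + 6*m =m^3 + 17*m^2 + 84*m + 108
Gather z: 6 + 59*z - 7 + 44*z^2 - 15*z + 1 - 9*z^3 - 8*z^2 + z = -9*z^3 + 36*z^2 + 45*z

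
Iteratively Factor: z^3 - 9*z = (z + 3)*(z^2 - 3*z) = z*(z + 3)*(z - 3)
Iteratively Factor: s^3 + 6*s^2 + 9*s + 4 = (s + 1)*(s^2 + 5*s + 4) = (s + 1)^2*(s + 4)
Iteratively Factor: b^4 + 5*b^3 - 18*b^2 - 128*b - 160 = (b + 4)*(b^3 + b^2 - 22*b - 40) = (b + 2)*(b + 4)*(b^2 - b - 20) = (b - 5)*(b + 2)*(b + 4)*(b + 4)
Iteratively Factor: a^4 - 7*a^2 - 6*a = (a + 1)*(a^3 - a^2 - 6*a) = (a - 3)*(a + 1)*(a^2 + 2*a) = (a - 3)*(a + 1)*(a + 2)*(a)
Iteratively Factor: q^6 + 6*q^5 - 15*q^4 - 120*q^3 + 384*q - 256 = (q + 4)*(q^5 + 2*q^4 - 23*q^3 - 28*q^2 + 112*q - 64) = (q + 4)^2*(q^4 - 2*q^3 - 15*q^2 + 32*q - 16) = (q - 4)*(q + 4)^2*(q^3 + 2*q^2 - 7*q + 4) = (q - 4)*(q + 4)^3*(q^2 - 2*q + 1) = (q - 4)*(q - 1)*(q + 4)^3*(q - 1)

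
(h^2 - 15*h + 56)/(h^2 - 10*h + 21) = (h - 8)/(h - 3)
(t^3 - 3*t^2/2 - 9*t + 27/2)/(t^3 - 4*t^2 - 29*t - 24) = (2*t^2 - 9*t + 9)/(2*(t^2 - 7*t - 8))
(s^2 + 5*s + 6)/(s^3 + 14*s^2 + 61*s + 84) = (s + 2)/(s^2 + 11*s + 28)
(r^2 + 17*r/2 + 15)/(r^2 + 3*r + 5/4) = 2*(r + 6)/(2*r + 1)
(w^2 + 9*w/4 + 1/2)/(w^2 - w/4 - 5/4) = (4*w^2 + 9*w + 2)/(4*w^2 - w - 5)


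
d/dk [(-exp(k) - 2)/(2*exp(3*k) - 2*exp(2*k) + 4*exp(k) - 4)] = ((exp(k) + 2)*(3*exp(2*k) - 2*exp(k) + 2) - exp(3*k) + exp(2*k) - 2*exp(k) + 2)*exp(k)/(2*(exp(3*k) - exp(2*k) + 2*exp(k) - 2)^2)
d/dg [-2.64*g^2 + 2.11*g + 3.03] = 2.11 - 5.28*g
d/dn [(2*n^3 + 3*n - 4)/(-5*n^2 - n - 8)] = (-10*n^4 - 4*n^3 - 33*n^2 - 40*n - 28)/(25*n^4 + 10*n^3 + 81*n^2 + 16*n + 64)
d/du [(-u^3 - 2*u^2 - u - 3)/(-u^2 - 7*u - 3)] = (u^4 + 14*u^3 + 22*u^2 + 6*u - 18)/(u^4 + 14*u^3 + 55*u^2 + 42*u + 9)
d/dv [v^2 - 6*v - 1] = 2*v - 6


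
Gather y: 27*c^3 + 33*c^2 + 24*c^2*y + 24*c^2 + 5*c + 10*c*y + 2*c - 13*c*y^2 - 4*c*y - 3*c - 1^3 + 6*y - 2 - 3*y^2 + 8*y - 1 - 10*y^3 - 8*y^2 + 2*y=27*c^3 + 57*c^2 + 4*c - 10*y^3 + y^2*(-13*c - 11) + y*(24*c^2 + 6*c + 16) - 4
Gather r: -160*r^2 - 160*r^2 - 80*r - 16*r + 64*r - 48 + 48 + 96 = -320*r^2 - 32*r + 96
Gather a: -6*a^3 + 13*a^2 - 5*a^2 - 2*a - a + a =-6*a^3 + 8*a^2 - 2*a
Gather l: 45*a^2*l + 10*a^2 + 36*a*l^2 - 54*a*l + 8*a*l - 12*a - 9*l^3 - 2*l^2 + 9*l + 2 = 10*a^2 - 12*a - 9*l^3 + l^2*(36*a - 2) + l*(45*a^2 - 46*a + 9) + 2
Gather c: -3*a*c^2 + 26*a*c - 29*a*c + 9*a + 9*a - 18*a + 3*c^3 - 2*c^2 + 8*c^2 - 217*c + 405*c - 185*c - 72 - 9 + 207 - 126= 3*c^3 + c^2*(6 - 3*a) + c*(3 - 3*a)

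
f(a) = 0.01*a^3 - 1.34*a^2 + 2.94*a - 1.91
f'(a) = 0.03*a^2 - 2.68*a + 2.94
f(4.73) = -16.93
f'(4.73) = -9.07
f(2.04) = -1.40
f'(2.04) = -2.40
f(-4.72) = -46.69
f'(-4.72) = 16.26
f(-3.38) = -27.54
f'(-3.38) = 12.34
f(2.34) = -2.24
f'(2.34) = -3.17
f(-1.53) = -9.58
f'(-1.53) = 7.11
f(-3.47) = -28.66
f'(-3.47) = 12.60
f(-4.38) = -41.33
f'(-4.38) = 15.25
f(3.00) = -4.88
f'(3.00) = -4.83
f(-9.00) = -144.20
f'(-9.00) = 29.49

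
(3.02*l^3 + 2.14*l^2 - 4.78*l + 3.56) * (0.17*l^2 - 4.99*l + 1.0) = 0.5134*l^5 - 14.706*l^4 - 8.4712*l^3 + 26.5974*l^2 - 22.5444*l + 3.56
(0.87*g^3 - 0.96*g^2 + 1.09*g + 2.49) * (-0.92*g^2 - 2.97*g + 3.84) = -0.8004*g^5 - 1.7007*g^4 + 5.1892*g^3 - 9.2145*g^2 - 3.2097*g + 9.5616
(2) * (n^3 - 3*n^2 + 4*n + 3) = 2*n^3 - 6*n^2 + 8*n + 6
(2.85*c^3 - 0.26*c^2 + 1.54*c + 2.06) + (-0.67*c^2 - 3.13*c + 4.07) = 2.85*c^3 - 0.93*c^2 - 1.59*c + 6.13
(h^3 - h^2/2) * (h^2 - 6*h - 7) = h^5 - 13*h^4/2 - 4*h^3 + 7*h^2/2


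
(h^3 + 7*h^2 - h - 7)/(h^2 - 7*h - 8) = (h^2 + 6*h - 7)/(h - 8)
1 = 1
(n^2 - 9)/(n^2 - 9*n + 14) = (n^2 - 9)/(n^2 - 9*n + 14)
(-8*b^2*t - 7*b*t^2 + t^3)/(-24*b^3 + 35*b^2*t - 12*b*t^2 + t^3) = t*(b + t)/(3*b^2 - 4*b*t + t^2)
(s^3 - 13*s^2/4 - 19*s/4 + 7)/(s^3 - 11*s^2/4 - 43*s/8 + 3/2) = 2*(4*s^2 + 3*s - 7)/(8*s^2 + 10*s - 3)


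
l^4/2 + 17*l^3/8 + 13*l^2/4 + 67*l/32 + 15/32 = (l/2 + 1/2)*(l + 1/2)*(l + 5/4)*(l + 3/2)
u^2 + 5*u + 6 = (u + 2)*(u + 3)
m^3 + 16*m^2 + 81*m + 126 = (m + 3)*(m + 6)*(m + 7)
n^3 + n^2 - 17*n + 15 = (n - 3)*(n - 1)*(n + 5)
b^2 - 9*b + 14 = (b - 7)*(b - 2)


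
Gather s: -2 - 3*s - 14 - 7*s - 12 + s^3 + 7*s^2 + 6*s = s^3 + 7*s^2 - 4*s - 28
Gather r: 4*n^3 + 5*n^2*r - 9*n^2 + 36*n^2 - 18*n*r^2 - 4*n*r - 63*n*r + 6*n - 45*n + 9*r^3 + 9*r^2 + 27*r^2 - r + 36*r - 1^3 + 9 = 4*n^3 + 27*n^2 - 39*n + 9*r^3 + r^2*(36 - 18*n) + r*(5*n^2 - 67*n + 35) + 8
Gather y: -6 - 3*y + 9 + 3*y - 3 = 0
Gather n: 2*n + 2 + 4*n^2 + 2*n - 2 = 4*n^2 + 4*n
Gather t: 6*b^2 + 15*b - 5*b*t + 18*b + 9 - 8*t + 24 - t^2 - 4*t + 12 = 6*b^2 + 33*b - t^2 + t*(-5*b - 12) + 45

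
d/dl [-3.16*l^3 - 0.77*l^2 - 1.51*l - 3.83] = -9.48*l^2 - 1.54*l - 1.51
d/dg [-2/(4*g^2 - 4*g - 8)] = (g - 1/2)/(-g^2 + g + 2)^2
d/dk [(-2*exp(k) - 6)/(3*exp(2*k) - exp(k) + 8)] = 2*((exp(k) + 3)*(6*exp(k) - 1) - 3*exp(2*k) + exp(k) - 8)*exp(k)/(3*exp(2*k) - exp(k) + 8)^2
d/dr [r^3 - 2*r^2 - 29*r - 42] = 3*r^2 - 4*r - 29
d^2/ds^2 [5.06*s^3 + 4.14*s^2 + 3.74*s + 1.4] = 30.36*s + 8.28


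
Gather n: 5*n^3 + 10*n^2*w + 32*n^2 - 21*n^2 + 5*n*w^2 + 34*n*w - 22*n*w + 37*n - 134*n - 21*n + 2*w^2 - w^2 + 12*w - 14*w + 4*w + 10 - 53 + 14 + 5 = 5*n^3 + n^2*(10*w + 11) + n*(5*w^2 + 12*w - 118) + w^2 + 2*w - 24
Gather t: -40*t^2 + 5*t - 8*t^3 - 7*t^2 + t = -8*t^3 - 47*t^2 + 6*t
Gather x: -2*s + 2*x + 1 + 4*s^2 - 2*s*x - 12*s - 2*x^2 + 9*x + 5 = 4*s^2 - 14*s - 2*x^2 + x*(11 - 2*s) + 6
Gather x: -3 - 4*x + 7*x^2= 7*x^2 - 4*x - 3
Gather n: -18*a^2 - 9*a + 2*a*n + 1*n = -18*a^2 - 9*a + n*(2*a + 1)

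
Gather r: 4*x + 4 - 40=4*x - 36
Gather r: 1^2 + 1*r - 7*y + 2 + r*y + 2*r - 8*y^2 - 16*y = r*(y + 3) - 8*y^2 - 23*y + 3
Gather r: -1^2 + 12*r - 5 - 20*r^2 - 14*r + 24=-20*r^2 - 2*r + 18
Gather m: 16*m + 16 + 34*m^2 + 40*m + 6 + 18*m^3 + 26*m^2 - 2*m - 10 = 18*m^3 + 60*m^2 + 54*m + 12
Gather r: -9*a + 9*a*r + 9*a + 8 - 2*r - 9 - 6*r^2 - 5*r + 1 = -6*r^2 + r*(9*a - 7)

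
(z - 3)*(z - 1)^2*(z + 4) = z^4 - z^3 - 13*z^2 + 25*z - 12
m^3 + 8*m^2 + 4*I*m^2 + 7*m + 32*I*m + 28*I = (m + 1)*(m + 7)*(m + 4*I)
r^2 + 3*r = r*(r + 3)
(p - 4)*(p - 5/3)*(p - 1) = p^3 - 20*p^2/3 + 37*p/3 - 20/3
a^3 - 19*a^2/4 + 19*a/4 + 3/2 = (a - 3)*(a - 2)*(a + 1/4)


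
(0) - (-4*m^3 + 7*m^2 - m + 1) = 4*m^3 - 7*m^2 + m - 1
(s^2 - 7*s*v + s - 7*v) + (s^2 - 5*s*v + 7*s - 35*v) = 2*s^2 - 12*s*v + 8*s - 42*v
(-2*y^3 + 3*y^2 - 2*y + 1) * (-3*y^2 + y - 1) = 6*y^5 - 11*y^4 + 11*y^3 - 8*y^2 + 3*y - 1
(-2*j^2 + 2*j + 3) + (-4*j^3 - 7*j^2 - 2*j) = -4*j^3 - 9*j^2 + 3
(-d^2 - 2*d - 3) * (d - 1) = -d^3 - d^2 - d + 3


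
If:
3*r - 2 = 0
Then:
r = 2/3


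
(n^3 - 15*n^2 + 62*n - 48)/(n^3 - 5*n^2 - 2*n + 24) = (n^3 - 15*n^2 + 62*n - 48)/(n^3 - 5*n^2 - 2*n + 24)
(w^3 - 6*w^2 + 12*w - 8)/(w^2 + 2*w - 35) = (w^3 - 6*w^2 + 12*w - 8)/(w^2 + 2*w - 35)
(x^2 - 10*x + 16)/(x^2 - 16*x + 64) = (x - 2)/(x - 8)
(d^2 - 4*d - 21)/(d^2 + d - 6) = (d - 7)/(d - 2)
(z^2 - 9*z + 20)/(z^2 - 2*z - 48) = (-z^2 + 9*z - 20)/(-z^2 + 2*z + 48)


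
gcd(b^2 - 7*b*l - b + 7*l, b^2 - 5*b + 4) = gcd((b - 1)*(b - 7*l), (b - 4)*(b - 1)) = b - 1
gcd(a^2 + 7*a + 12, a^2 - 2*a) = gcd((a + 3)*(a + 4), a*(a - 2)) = 1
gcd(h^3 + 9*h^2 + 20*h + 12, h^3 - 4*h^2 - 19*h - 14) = h^2 + 3*h + 2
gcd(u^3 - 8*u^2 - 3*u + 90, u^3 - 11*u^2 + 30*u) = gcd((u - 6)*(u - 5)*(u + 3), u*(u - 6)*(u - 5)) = u^2 - 11*u + 30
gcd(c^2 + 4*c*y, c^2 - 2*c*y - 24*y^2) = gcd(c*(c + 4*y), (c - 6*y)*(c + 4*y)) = c + 4*y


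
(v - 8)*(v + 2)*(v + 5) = v^3 - v^2 - 46*v - 80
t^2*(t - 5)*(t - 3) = t^4 - 8*t^3 + 15*t^2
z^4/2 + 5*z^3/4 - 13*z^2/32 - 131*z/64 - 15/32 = (z/2 + 1)*(z - 5/4)*(z + 1/4)*(z + 3/2)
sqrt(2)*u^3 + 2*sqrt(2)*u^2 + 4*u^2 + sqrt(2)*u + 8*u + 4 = (u + 1)*(u + 2*sqrt(2))*(sqrt(2)*u + sqrt(2))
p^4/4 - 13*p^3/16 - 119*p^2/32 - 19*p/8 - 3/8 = (p/4 + 1/2)*(p - 6)*(p + 1/4)*(p + 1/2)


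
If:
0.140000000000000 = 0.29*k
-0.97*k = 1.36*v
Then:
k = 0.48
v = -0.34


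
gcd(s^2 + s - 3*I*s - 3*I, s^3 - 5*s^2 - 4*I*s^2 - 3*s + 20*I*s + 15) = s - 3*I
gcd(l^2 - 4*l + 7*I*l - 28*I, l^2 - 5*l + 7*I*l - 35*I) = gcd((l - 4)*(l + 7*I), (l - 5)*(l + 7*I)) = l + 7*I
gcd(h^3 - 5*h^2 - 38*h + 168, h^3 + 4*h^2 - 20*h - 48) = h^2 + 2*h - 24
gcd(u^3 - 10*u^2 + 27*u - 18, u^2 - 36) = u - 6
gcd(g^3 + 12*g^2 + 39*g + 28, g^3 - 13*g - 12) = g + 1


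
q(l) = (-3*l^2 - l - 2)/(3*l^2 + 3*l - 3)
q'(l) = (-6*l - 3)*(-3*l^2 - l - 2)/(3*l^2 + 3*l - 3)^2 + (-6*l - 1)/(3*l^2 + 3*l - 3) = (-2*l^2 + 10*l + 3)/(3*(l^4 + 2*l^3 - l^2 - 2*l + 1))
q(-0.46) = 0.58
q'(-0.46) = -0.43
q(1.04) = -1.87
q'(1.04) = 2.98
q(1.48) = -1.25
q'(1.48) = 0.63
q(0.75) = -4.73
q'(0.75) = 32.00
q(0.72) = -5.98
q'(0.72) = 53.74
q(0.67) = -11.26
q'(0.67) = 207.54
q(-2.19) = -2.95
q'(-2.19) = -3.68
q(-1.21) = 2.32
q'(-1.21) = -7.21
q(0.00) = 0.67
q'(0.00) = 1.00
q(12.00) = -0.96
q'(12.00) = 0.00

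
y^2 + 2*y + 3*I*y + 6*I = (y + 2)*(y + 3*I)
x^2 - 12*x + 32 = (x - 8)*(x - 4)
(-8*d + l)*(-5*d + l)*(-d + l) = -40*d^3 + 53*d^2*l - 14*d*l^2 + l^3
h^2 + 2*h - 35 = (h - 5)*(h + 7)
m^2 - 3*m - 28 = (m - 7)*(m + 4)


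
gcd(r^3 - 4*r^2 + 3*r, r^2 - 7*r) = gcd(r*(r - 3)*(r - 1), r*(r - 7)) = r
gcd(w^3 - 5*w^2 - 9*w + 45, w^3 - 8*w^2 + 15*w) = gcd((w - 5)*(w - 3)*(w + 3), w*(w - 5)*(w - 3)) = w^2 - 8*w + 15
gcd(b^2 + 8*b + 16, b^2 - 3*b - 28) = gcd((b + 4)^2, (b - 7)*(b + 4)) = b + 4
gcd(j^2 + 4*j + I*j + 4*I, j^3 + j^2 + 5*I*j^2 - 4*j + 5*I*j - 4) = j + I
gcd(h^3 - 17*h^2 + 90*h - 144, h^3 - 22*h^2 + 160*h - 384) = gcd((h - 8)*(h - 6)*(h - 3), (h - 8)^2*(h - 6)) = h^2 - 14*h + 48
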